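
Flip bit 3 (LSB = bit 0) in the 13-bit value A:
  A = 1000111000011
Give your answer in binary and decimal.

Mask = 1 << 3 = 0000000001000
Bit 3 of A is 0; XOR with the mask flips it to 1.
  1000111000011
^ 0000000001000
---------------
  1000111001011

Answer: 1000111001011 (4555)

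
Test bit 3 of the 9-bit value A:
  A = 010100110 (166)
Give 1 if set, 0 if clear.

Bit 3 is the 4th from the right.
  010100110
       ^
That bit is 0.

Answer: 0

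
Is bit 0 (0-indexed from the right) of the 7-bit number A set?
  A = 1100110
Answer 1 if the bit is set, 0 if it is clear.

Bit 0 is the 1st from the right.
  1100110
        ^
That bit is 0.

Answer: 0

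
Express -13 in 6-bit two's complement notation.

1. Binary of +13:  001101
2. Invert bits:     110010
3. Add 1:           110011

Answer: 110011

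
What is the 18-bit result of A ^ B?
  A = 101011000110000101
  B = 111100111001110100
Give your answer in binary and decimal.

Apply ^ to each column (1 where bits differ):
  101011000110000101
^ 111100111001110100
--------------------
  010111111111110001

Answer: 010111111111110001 (98289)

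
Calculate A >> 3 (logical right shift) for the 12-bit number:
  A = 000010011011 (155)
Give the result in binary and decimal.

Logical shift right by 3: drop the bottom 3 bit(s), prepend 3 zero(s) on the left.
  000010011011  ->  keep [000010011], discard [011], prepend 000
= 000000010011

Answer: 000000010011 (19)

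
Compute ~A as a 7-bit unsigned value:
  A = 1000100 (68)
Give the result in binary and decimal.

Flip each bit (0->1, 1->0):
  1000100
  0111011

Answer: 0111011 (59)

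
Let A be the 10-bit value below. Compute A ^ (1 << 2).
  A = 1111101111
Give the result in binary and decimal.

Mask = 1 << 2 = 0000000100
Bit 2 of A is 1; XOR with the mask flips it to 0.
  1111101111
^ 0000000100
------------
  1111101011

Answer: 1111101011 (1003)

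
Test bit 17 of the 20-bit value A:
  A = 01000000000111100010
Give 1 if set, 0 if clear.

Bit 17 is the 18th from the right.
  01000000000111100010
    ^
That bit is 0.

Answer: 0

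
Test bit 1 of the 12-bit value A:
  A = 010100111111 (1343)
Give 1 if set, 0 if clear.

Bit 1 is the 2nd from the right.
  010100111111
            ^
That bit is 1.

Answer: 1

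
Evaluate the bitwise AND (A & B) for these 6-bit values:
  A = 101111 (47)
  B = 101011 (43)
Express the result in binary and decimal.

Apply & to each column (1 only where both bits are 1):
  101111
& 101011
--------
  101011

Answer: 101011 (43)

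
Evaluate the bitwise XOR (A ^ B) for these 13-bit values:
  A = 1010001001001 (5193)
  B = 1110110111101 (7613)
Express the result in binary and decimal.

Apply ^ to each column (1 where bits differ):
  1010001001001
^ 1110110111101
---------------
  0100111110100

Answer: 0100111110100 (2548)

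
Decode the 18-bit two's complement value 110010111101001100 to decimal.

MSB is 1, so the value is negative. Find the magnitude:
1. Invert bits:  001101000010110011
2. Add 1:        001101000010110100  = 53428
3. Apply sign:   -53428

Answer: -53428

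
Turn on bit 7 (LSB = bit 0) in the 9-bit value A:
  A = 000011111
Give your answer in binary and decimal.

Mask = 1 << 7 = 010000000
Bit 7 of A is 0, so OR-ing with the mask flips it to 1.
  000011111
| 010000000
-----------
  010011111

Answer: 010011111 (159)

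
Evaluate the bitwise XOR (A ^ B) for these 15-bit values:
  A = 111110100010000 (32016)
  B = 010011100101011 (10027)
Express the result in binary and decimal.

Apply ^ to each column (1 where bits differ):
  111110100010000
^ 010011100101011
-----------------
  101101000111011

Answer: 101101000111011 (23099)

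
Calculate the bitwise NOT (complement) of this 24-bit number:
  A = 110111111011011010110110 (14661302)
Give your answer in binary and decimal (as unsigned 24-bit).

Flip each bit (0->1, 1->0):
  110111111011011010110110
  001000000100100101001001

Answer: 001000000100100101001001 (2115913)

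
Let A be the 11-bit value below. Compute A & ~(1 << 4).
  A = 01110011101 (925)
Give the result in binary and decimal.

Mask = ~(1 << 4) = 11111101111
Bit 4 of A is 1, so AND-ing with the mask clears it to 0.
  01110011101
& 11111101111
-------------
  01110001101

Answer: 01110001101 (909)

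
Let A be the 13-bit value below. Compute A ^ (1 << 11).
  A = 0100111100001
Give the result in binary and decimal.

Mask = 1 << 11 = 0100000000000
Bit 11 of A is 1; XOR with the mask flips it to 0.
  0100111100001
^ 0100000000000
---------------
  0000111100001

Answer: 0000111100001 (481)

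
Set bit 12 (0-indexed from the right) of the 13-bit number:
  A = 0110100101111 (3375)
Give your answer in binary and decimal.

Mask = 1 << 12 = 1000000000000
Bit 12 of A is 0, so OR-ing with the mask flips it to 1.
  0110100101111
| 1000000000000
---------------
  1110100101111

Answer: 1110100101111 (7471)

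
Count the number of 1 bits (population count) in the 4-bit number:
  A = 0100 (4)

0100
1-bits at positions (from bit 0 = LSB): 2
Count = 1

Answer: 1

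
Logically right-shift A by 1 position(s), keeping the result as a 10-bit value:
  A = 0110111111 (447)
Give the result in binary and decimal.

Logical shift right by 1: drop the bottom 1 bit(s), prepend 1 zero(s) on the left.
  0110111111  ->  keep [011011111], discard [1], prepend 0
= 0011011111

Answer: 0011011111 (223)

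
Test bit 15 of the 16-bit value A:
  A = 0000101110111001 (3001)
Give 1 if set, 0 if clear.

Bit 15 is the 16th from the right.
  0000101110111001
  ^
That bit is 0.

Answer: 0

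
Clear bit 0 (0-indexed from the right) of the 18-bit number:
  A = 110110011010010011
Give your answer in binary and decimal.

Mask = ~(1 << 0) = 111111111111111110
Bit 0 of A is 1, so AND-ing with the mask clears it to 0.
  110110011010010011
& 111111111111111110
--------------------
  110110011010010010

Answer: 110110011010010010 (222866)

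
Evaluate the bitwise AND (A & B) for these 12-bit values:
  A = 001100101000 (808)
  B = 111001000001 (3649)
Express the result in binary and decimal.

Apply & to each column (1 only where both bits are 1):
  001100101000
& 111001000001
--------------
  001000000000

Answer: 001000000000 (512)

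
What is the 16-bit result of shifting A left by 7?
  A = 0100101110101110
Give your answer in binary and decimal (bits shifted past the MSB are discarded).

Shift left by 7: drop the top 7 bit(s), append 7 zero(s) on the right.
  0100101110101110  ->  discard [0100101], keep [110101110], append 0000000
= 1101011100000000

Answer: 1101011100000000 (55040)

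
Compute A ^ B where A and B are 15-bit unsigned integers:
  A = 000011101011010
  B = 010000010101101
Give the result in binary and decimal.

Apply ^ to each column (1 where bits differ):
  000011101011010
^ 010000010101101
-----------------
  010011111110111

Answer: 010011111110111 (10231)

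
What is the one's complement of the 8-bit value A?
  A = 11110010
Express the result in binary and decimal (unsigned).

Flip each bit (0->1, 1->0):
  11110010
  00001101

Answer: 00001101 (13)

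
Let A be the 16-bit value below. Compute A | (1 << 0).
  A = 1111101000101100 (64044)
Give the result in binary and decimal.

Mask = 1 << 0 = 0000000000000001
Bit 0 of A is 0, so OR-ing with the mask flips it to 1.
  1111101000101100
| 0000000000000001
------------------
  1111101000101101

Answer: 1111101000101101 (64045)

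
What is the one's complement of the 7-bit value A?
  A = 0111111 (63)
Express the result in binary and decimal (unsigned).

Flip each bit (0->1, 1->0):
  0111111
  1000000

Answer: 1000000 (64)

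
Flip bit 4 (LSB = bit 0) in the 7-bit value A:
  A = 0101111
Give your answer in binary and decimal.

Mask = 1 << 4 = 0010000
Bit 4 of A is 0; XOR with the mask flips it to 1.
  0101111
^ 0010000
---------
  0111111

Answer: 0111111 (63)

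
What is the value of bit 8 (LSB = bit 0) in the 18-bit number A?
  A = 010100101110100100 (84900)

Bit 8 is the 9th from the right.
  010100101110100100
           ^
That bit is 1.

Answer: 1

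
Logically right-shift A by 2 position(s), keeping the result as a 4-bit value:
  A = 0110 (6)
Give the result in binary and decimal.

Logical shift right by 2: drop the bottom 2 bit(s), prepend 2 zero(s) on the left.
  0110  ->  keep [01], discard [10], prepend 00
= 0001

Answer: 0001 (1)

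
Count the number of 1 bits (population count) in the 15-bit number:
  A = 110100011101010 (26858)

110100011101010
1-bits at positions (from bit 0 = LSB): 1, 3, 5, 6, 7, 11, 13, 14
Count = 8

Answer: 8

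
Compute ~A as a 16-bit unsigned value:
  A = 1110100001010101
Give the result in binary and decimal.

Flip each bit (0->1, 1->0):
  1110100001010101
  0001011110101010

Answer: 0001011110101010 (6058)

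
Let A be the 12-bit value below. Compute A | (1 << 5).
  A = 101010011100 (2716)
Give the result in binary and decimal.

Mask = 1 << 5 = 000000100000
Bit 5 of A is 0, so OR-ing with the mask flips it to 1.
  101010011100
| 000000100000
--------------
  101010111100

Answer: 101010111100 (2748)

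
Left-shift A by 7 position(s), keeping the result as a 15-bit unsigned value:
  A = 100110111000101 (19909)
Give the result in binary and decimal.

Shift left by 7: drop the top 7 bit(s), append 7 zero(s) on the right.
  100110111000101  ->  discard [1001101], keep [11000101], append 0000000
= 110001010000000

Answer: 110001010000000 (25216)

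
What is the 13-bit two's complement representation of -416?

1. Binary of +416:  0000110100000
2. Invert bits:     1111001011111
3. Add 1:           1111001100000

Answer: 1111001100000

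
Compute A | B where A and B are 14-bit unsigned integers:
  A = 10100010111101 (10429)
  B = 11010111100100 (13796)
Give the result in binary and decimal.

Apply | to each column (1 where either bit is 1):
  10100010111101
| 11010111100100
----------------
  11110111111101

Answer: 11110111111101 (15869)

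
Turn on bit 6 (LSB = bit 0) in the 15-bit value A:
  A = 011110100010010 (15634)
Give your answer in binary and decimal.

Mask = 1 << 6 = 000000001000000
Bit 6 of A is 0, so OR-ing with the mask flips it to 1.
  011110100010010
| 000000001000000
-----------------
  011110101010010

Answer: 011110101010010 (15698)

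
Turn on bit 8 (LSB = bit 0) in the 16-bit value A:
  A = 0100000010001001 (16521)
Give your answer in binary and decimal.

Mask = 1 << 8 = 0000000100000000
Bit 8 of A is 0, so OR-ing with the mask flips it to 1.
  0100000010001001
| 0000000100000000
------------------
  0100000110001001

Answer: 0100000110001001 (16777)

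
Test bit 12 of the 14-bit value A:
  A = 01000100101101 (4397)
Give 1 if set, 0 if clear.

Bit 12 is the 13th from the right.
  01000100101101
   ^
That bit is 1.

Answer: 1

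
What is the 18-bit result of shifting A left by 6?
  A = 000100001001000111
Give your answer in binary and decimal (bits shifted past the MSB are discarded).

Shift left by 6: drop the top 6 bit(s), append 6 zero(s) on the right.
  000100001001000111  ->  discard [000100], keep [001001000111], append 000000
= 001001000111000000

Answer: 001001000111000000 (37312)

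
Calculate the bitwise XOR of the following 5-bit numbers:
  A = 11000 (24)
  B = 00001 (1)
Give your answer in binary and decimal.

Apply ^ to each column (1 where bits differ):
  11000
^ 00001
-------
  11001

Answer: 11001 (25)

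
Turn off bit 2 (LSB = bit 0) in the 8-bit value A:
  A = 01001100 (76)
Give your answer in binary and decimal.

Mask = ~(1 << 2) = 11111011
Bit 2 of A is 1, so AND-ing with the mask clears it to 0.
  01001100
& 11111011
----------
  01001000

Answer: 01001000 (72)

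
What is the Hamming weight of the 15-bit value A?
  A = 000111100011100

000111100011100
1-bits at positions (from bit 0 = LSB): 2, 3, 4, 8, 9, 10, 11
Count = 7

Answer: 7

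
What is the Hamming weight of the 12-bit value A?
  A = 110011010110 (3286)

110011010110
1-bits at positions (from bit 0 = LSB): 1, 2, 4, 6, 7, 10, 11
Count = 7

Answer: 7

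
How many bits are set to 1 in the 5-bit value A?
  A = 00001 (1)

00001
1-bits at positions (from bit 0 = LSB): 0
Count = 1

Answer: 1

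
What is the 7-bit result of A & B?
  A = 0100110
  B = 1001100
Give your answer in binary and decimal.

Apply & to each column (1 only where both bits are 1):
  0100110
& 1001100
---------
  0000100

Answer: 0000100 (4)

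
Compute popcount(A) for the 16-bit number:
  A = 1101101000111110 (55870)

1101101000111110
1-bits at positions (from bit 0 = LSB): 1, 2, 3, 4, 5, 9, 11, 12, 14, 15
Count = 10

Answer: 10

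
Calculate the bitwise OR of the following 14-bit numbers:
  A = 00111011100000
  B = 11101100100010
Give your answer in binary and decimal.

Apply | to each column (1 where either bit is 1):
  00111011100000
| 11101100100010
----------------
  11111111100010

Answer: 11111111100010 (16354)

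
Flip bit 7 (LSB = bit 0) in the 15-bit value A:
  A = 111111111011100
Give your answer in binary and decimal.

Mask = 1 << 7 = 000000010000000
Bit 7 of A is 1; XOR with the mask flips it to 0.
  111111111011100
^ 000000010000000
-----------------
  111111101011100

Answer: 111111101011100 (32604)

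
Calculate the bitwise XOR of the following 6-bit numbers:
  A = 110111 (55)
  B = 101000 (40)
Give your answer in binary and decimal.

Apply ^ to each column (1 where bits differ):
  110111
^ 101000
--------
  011111

Answer: 011111 (31)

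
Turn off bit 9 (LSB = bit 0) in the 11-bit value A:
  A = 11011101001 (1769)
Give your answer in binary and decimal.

Mask = ~(1 << 9) = 10111111111
Bit 9 of A is 1, so AND-ing with the mask clears it to 0.
  11011101001
& 10111111111
-------------
  10011101001

Answer: 10011101001 (1257)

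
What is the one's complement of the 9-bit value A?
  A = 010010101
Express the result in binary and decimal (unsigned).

Flip each bit (0->1, 1->0):
  010010101
  101101010

Answer: 101101010 (362)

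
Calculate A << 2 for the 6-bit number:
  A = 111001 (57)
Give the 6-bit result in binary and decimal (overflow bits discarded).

Shift left by 2: drop the top 2 bit(s), append 2 zero(s) on the right.
  111001  ->  discard [11], keep [1001], append 00
= 100100

Answer: 100100 (36)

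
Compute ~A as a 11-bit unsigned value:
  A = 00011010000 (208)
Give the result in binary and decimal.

Flip each bit (0->1, 1->0):
  00011010000
  11100101111

Answer: 11100101111 (1839)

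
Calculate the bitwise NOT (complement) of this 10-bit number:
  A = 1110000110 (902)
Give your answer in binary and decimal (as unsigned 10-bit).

Flip each bit (0->1, 1->0):
  1110000110
  0001111001

Answer: 0001111001 (121)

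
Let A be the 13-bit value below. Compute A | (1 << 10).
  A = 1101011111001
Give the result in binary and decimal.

Mask = 1 << 10 = 0010000000000
Bit 10 of A is 0, so OR-ing with the mask flips it to 1.
  1101011111001
| 0010000000000
---------------
  1111011111001

Answer: 1111011111001 (7929)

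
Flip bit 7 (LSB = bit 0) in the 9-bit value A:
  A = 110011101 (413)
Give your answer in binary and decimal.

Mask = 1 << 7 = 010000000
Bit 7 of A is 1; XOR with the mask flips it to 0.
  110011101
^ 010000000
-----------
  100011101

Answer: 100011101 (285)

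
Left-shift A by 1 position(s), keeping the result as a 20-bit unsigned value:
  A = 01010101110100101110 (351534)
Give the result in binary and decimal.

Shift left by 1: drop the top 1 bit(s), append 1 zero(s) on the right.
  01010101110100101110  ->  discard [0], keep [1010101110100101110], append 0
= 10101011101001011100

Answer: 10101011101001011100 (703068)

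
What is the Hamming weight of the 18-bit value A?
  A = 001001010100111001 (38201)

001001010100111001
1-bits at positions (from bit 0 = LSB): 0, 3, 4, 5, 8, 10, 12, 15
Count = 8

Answer: 8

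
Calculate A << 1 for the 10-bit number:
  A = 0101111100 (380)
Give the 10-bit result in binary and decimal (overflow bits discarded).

Shift left by 1: drop the top 1 bit(s), append 1 zero(s) on the right.
  0101111100  ->  discard [0], keep [101111100], append 0
= 1011111000

Answer: 1011111000 (760)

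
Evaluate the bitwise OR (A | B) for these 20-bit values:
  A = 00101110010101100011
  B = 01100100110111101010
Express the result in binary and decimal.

Apply | to each column (1 where either bit is 1):
  00101110010101100011
| 01100100110111101010
----------------------
  01101110110111101011

Answer: 01101110110111101011 (454123)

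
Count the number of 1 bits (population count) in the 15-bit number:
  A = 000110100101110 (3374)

000110100101110
1-bits at positions (from bit 0 = LSB): 1, 2, 3, 5, 8, 10, 11
Count = 7

Answer: 7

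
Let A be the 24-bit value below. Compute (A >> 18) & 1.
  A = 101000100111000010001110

Bit 18 is the 19th from the right.
  101000100111000010001110
       ^
That bit is 0.

Answer: 0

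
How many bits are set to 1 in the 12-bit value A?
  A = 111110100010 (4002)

111110100010
1-bits at positions (from bit 0 = LSB): 1, 5, 7, 8, 9, 10, 11
Count = 7

Answer: 7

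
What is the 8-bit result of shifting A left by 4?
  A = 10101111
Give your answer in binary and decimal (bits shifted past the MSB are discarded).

Shift left by 4: drop the top 4 bit(s), append 4 zero(s) on the right.
  10101111  ->  discard [1010], keep [1111], append 0000
= 11110000

Answer: 11110000 (240)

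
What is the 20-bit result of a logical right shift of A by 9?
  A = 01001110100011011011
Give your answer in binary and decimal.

Logical shift right by 9: drop the bottom 9 bit(s), prepend 9 zero(s) on the left.
  01001110100011011011  ->  keep [01001110100], discard [011011011], prepend 000000000
= 00000000001001110100

Answer: 00000000001001110100 (628)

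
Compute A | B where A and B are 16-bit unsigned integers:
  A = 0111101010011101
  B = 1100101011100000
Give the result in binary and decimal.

Apply | to each column (1 where either bit is 1):
  0111101010011101
| 1100101011100000
------------------
  1111101011111101

Answer: 1111101011111101 (64253)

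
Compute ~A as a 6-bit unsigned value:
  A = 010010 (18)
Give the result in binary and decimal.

Flip each bit (0->1, 1->0):
  010010
  101101

Answer: 101101 (45)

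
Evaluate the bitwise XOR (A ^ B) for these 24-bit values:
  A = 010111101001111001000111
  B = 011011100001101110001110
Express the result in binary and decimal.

Apply ^ to each column (1 where bits differ):
  010111101001111001000111
^ 011011100001101110001110
--------------------------
  001100001000010111001001

Answer: 001100001000010111001001 (3179977)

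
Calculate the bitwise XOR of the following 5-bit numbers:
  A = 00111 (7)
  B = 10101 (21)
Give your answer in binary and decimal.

Apply ^ to each column (1 where bits differ):
  00111
^ 10101
-------
  10010

Answer: 10010 (18)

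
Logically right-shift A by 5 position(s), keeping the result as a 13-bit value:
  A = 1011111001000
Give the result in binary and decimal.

Logical shift right by 5: drop the bottom 5 bit(s), prepend 5 zero(s) on the left.
  1011111001000  ->  keep [10111110], discard [01000], prepend 00000
= 0000010111110

Answer: 0000010111110 (190)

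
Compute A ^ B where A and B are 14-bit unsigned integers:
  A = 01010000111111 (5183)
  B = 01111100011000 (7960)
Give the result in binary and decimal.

Apply ^ to each column (1 where bits differ):
  01010000111111
^ 01111100011000
----------------
  00101100100111

Answer: 00101100100111 (2855)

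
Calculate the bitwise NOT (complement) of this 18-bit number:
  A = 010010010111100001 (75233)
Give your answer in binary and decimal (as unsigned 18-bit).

Flip each bit (0->1, 1->0):
  010010010111100001
  101101101000011110

Answer: 101101101000011110 (186910)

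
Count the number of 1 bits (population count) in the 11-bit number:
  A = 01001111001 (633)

01001111001
1-bits at positions (from bit 0 = LSB): 0, 3, 4, 5, 6, 9
Count = 6

Answer: 6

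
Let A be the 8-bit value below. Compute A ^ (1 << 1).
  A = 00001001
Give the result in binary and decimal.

Mask = 1 << 1 = 00000010
Bit 1 of A is 0; XOR with the mask flips it to 1.
  00001001
^ 00000010
----------
  00001011

Answer: 00001011 (11)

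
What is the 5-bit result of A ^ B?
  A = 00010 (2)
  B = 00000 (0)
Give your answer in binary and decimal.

Apply ^ to each column (1 where bits differ):
  00010
^ 00000
-------
  00010

Answer: 00010 (2)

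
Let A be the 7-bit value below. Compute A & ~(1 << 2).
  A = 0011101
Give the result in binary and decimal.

Mask = ~(1 << 2) = 1111011
Bit 2 of A is 1, so AND-ing with the mask clears it to 0.
  0011101
& 1111011
---------
  0011001

Answer: 0011001 (25)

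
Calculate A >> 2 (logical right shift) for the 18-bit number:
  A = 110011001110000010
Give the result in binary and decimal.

Logical shift right by 2: drop the bottom 2 bit(s), prepend 2 zero(s) on the left.
  110011001110000010  ->  keep [1100110011100000], discard [10], prepend 00
= 001100110011100000

Answer: 001100110011100000 (52448)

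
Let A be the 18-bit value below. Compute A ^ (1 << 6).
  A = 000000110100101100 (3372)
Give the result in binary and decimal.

Mask = 1 << 6 = 000000000001000000
Bit 6 of A is 0; XOR with the mask flips it to 1.
  000000110100101100
^ 000000000001000000
--------------------
  000000110101101100

Answer: 000000110101101100 (3436)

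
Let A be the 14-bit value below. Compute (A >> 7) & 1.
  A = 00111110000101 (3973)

Bit 7 is the 8th from the right.
  00111110000101
        ^
That bit is 1.

Answer: 1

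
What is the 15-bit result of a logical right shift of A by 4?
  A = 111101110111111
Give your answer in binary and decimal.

Logical shift right by 4: drop the bottom 4 bit(s), prepend 4 zero(s) on the left.
  111101110111111  ->  keep [11110111011], discard [1111], prepend 0000
= 000011110111011

Answer: 000011110111011 (1979)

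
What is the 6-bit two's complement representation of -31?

1. Binary of +31:  011111
2. Invert bits:     100000
3. Add 1:           100001

Answer: 100001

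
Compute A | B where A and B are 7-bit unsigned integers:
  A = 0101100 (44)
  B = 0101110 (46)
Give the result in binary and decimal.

Apply | to each column (1 where either bit is 1):
  0101100
| 0101110
---------
  0101110

Answer: 0101110 (46)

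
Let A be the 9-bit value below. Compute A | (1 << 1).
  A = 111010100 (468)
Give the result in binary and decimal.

Mask = 1 << 1 = 000000010
Bit 1 of A is 0, so OR-ing with the mask flips it to 1.
  111010100
| 000000010
-----------
  111010110

Answer: 111010110 (470)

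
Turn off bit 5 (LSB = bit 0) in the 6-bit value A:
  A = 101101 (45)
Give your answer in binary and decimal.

Mask = ~(1 << 5) = 011111
Bit 5 of A is 1, so AND-ing with the mask clears it to 0.
  101101
& 011111
--------
  001101

Answer: 001101 (13)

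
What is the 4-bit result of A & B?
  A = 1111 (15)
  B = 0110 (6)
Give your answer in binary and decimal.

Apply & to each column (1 only where both bits are 1):
  1111
& 0110
------
  0110

Answer: 0110 (6)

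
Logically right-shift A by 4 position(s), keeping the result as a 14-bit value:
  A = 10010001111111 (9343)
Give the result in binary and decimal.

Logical shift right by 4: drop the bottom 4 bit(s), prepend 4 zero(s) on the left.
  10010001111111  ->  keep [1001000111], discard [1111], prepend 0000
= 00001001000111

Answer: 00001001000111 (583)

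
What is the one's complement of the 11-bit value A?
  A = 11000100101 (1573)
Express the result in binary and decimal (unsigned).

Flip each bit (0->1, 1->0):
  11000100101
  00111011010

Answer: 00111011010 (474)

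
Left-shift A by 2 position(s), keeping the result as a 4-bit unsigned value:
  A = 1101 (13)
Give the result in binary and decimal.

Shift left by 2: drop the top 2 bit(s), append 2 zero(s) on the right.
  1101  ->  discard [11], keep [01], append 00
= 0100

Answer: 0100 (4)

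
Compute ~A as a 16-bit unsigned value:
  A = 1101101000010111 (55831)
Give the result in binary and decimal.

Flip each bit (0->1, 1->0):
  1101101000010111
  0010010111101000

Answer: 0010010111101000 (9704)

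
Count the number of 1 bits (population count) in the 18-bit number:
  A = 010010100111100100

010010100111100100
1-bits at positions (from bit 0 = LSB): 2, 5, 6, 7, 8, 11, 13, 16
Count = 8

Answer: 8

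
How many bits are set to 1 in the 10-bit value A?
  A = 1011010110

1011010110
1-bits at positions (from bit 0 = LSB): 1, 2, 4, 6, 7, 9
Count = 6

Answer: 6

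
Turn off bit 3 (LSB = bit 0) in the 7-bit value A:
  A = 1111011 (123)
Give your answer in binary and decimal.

Mask = ~(1 << 3) = 1110111
Bit 3 of A is 1, so AND-ing with the mask clears it to 0.
  1111011
& 1110111
---------
  1110011

Answer: 1110011 (115)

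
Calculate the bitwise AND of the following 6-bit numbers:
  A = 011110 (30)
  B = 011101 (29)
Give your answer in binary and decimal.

Apply & to each column (1 only where both bits are 1):
  011110
& 011101
--------
  011100

Answer: 011100 (28)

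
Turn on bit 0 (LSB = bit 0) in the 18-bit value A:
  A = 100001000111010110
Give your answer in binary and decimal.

Mask = 1 << 0 = 000000000000000001
Bit 0 of A is 0, so OR-ing with the mask flips it to 1.
  100001000111010110
| 000000000000000001
--------------------
  100001000111010111

Answer: 100001000111010111 (135639)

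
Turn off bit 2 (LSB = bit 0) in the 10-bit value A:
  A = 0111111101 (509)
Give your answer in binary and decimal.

Mask = ~(1 << 2) = 1111111011
Bit 2 of A is 1, so AND-ing with the mask clears it to 0.
  0111111101
& 1111111011
------------
  0111111001

Answer: 0111111001 (505)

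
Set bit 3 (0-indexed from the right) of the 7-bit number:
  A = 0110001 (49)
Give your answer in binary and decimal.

Mask = 1 << 3 = 0001000
Bit 3 of A is 0, so OR-ing with the mask flips it to 1.
  0110001
| 0001000
---------
  0111001

Answer: 0111001 (57)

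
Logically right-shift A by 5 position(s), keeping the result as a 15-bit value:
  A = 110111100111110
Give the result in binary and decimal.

Logical shift right by 5: drop the bottom 5 bit(s), prepend 5 zero(s) on the left.
  110111100111110  ->  keep [1101111001], discard [11110], prepend 00000
= 000001101111001

Answer: 000001101111001 (889)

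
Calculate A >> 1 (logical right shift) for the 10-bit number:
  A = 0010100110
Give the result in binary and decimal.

Logical shift right by 1: drop the bottom 1 bit(s), prepend 1 zero(s) on the left.
  0010100110  ->  keep [001010011], discard [0], prepend 0
= 0001010011

Answer: 0001010011 (83)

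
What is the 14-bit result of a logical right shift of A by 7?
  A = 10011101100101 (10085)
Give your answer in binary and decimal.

Logical shift right by 7: drop the bottom 7 bit(s), prepend 7 zero(s) on the left.
  10011101100101  ->  keep [1001110], discard [1100101], prepend 0000000
= 00000001001110

Answer: 00000001001110 (78)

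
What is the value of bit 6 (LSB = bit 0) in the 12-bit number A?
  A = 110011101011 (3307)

Bit 6 is the 7th from the right.
  110011101011
       ^
That bit is 1.

Answer: 1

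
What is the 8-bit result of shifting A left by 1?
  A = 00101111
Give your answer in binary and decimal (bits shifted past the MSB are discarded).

Shift left by 1: drop the top 1 bit(s), append 1 zero(s) on the right.
  00101111  ->  discard [0], keep [0101111], append 0
= 01011110

Answer: 01011110 (94)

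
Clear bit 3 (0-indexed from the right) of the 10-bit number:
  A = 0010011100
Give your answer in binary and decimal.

Mask = ~(1 << 3) = 1111110111
Bit 3 of A is 1, so AND-ing with the mask clears it to 0.
  0010011100
& 1111110111
------------
  0010010100

Answer: 0010010100 (148)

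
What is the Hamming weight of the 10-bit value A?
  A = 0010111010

0010111010
1-bits at positions (from bit 0 = LSB): 1, 3, 4, 5, 7
Count = 5

Answer: 5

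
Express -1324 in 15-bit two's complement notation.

1. Binary of +1324:  000010100101100
2. Invert bits:     111101011010011
3. Add 1:           111101011010100

Answer: 111101011010100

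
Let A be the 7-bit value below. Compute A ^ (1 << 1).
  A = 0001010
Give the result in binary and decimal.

Mask = 1 << 1 = 0000010
Bit 1 of A is 1; XOR with the mask flips it to 0.
  0001010
^ 0000010
---------
  0001000

Answer: 0001000 (8)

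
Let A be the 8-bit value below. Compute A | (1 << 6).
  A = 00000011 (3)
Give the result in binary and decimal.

Mask = 1 << 6 = 01000000
Bit 6 of A is 0, so OR-ing with the mask flips it to 1.
  00000011
| 01000000
----------
  01000011

Answer: 01000011 (67)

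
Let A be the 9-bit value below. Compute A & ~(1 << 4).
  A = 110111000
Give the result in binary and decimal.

Mask = ~(1 << 4) = 111101111
Bit 4 of A is 1, so AND-ing with the mask clears it to 0.
  110111000
& 111101111
-----------
  110101000

Answer: 110101000 (424)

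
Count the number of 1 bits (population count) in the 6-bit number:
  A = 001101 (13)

001101
1-bits at positions (from bit 0 = LSB): 0, 2, 3
Count = 3

Answer: 3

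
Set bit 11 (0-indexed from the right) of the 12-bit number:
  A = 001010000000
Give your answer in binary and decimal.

Mask = 1 << 11 = 100000000000
Bit 11 of A is 0, so OR-ing with the mask flips it to 1.
  001010000000
| 100000000000
--------------
  101010000000

Answer: 101010000000 (2688)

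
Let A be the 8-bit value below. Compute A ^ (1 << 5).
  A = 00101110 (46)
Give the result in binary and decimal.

Mask = 1 << 5 = 00100000
Bit 5 of A is 1; XOR with the mask flips it to 0.
  00101110
^ 00100000
----------
  00001110

Answer: 00001110 (14)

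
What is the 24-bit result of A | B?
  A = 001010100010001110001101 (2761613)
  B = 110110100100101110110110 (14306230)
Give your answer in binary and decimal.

Apply | to each column (1 where either bit is 1):
  001010100010001110001101
| 110110100100101110110110
--------------------------
  111110100110101110111111

Answer: 111110100110101110111111 (16411583)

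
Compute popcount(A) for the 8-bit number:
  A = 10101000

10101000
1-bits at positions (from bit 0 = LSB): 3, 5, 7
Count = 3

Answer: 3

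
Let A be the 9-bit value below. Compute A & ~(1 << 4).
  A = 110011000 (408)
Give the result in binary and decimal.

Mask = ~(1 << 4) = 111101111
Bit 4 of A is 1, so AND-ing with the mask clears it to 0.
  110011000
& 111101111
-----------
  110001000

Answer: 110001000 (392)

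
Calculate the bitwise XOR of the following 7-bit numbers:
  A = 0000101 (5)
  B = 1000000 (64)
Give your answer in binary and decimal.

Apply ^ to each column (1 where bits differ):
  0000101
^ 1000000
---------
  1000101

Answer: 1000101 (69)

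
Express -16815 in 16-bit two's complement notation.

1. Binary of +16815:  0100000110101111
2. Invert bits:     1011111001010000
3. Add 1:           1011111001010001

Answer: 1011111001010001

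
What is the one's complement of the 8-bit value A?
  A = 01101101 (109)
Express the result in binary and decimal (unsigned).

Flip each bit (0->1, 1->0):
  01101101
  10010010

Answer: 10010010 (146)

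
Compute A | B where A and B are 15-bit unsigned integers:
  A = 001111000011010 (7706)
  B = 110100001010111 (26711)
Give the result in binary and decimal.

Apply | to each column (1 where either bit is 1):
  001111000011010
| 110100001010111
-----------------
  111111001011111

Answer: 111111001011111 (32351)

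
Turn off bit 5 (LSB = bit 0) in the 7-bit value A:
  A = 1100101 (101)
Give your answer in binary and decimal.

Mask = ~(1 << 5) = 1011111
Bit 5 of A is 1, so AND-ing with the mask clears it to 0.
  1100101
& 1011111
---------
  1000101

Answer: 1000101 (69)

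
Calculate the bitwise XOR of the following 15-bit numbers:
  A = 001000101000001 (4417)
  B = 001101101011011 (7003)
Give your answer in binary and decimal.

Apply ^ to each column (1 where bits differ):
  001000101000001
^ 001101101011011
-----------------
  000101000011010

Answer: 000101000011010 (2586)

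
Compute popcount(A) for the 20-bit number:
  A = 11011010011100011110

11011010011100011110
1-bits at positions (from bit 0 = LSB): 1, 2, 3, 4, 8, 9, 10, 13, 15, 16, 18, 19
Count = 12

Answer: 12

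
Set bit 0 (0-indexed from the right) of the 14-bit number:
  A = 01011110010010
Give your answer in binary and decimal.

Mask = 1 << 0 = 00000000000001
Bit 0 of A is 0, so OR-ing with the mask flips it to 1.
  01011110010010
| 00000000000001
----------------
  01011110010011

Answer: 01011110010011 (6035)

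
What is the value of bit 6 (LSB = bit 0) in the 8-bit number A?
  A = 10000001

Bit 6 is the 7th from the right.
  10000001
   ^
That bit is 0.

Answer: 0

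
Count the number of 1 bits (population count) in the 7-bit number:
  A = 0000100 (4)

0000100
1-bits at positions (from bit 0 = LSB): 2
Count = 1

Answer: 1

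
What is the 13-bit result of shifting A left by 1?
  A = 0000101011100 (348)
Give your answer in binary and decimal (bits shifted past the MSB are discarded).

Shift left by 1: drop the top 1 bit(s), append 1 zero(s) on the right.
  0000101011100  ->  discard [0], keep [000101011100], append 0
= 0001010111000

Answer: 0001010111000 (696)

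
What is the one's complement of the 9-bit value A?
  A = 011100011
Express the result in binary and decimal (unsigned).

Flip each bit (0->1, 1->0):
  011100011
  100011100

Answer: 100011100 (284)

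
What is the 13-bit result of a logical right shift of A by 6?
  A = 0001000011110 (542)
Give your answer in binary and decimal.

Logical shift right by 6: drop the bottom 6 bit(s), prepend 6 zero(s) on the left.
  0001000011110  ->  keep [0001000], discard [011110], prepend 000000
= 0000000001000

Answer: 0000000001000 (8)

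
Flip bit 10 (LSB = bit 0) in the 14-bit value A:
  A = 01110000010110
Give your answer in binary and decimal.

Mask = 1 << 10 = 00010000000000
Bit 10 of A is 1; XOR with the mask flips it to 0.
  01110000010110
^ 00010000000000
----------------
  01100000010110

Answer: 01100000010110 (6166)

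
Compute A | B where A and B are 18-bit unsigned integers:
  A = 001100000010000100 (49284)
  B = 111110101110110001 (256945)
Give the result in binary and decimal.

Apply | to each column (1 where either bit is 1):
  001100000010000100
| 111110101110110001
--------------------
  111110101110110101

Answer: 111110101110110101 (256949)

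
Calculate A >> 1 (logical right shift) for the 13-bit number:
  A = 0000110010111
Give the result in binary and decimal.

Logical shift right by 1: drop the bottom 1 bit(s), prepend 1 zero(s) on the left.
  0000110010111  ->  keep [000011001011], discard [1], prepend 0
= 0000011001011

Answer: 0000011001011 (203)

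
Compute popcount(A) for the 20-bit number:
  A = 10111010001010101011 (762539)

10111010001010101011
1-bits at positions (from bit 0 = LSB): 0, 1, 3, 5, 7, 9, 13, 15, 16, 17, 19
Count = 11

Answer: 11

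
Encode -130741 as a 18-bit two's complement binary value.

1. Binary of +130741:  011111111010110101
2. Invert bits:     100000000101001010
3. Add 1:           100000000101001011

Answer: 100000000101001011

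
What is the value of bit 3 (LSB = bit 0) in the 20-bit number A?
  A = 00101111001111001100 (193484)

Bit 3 is the 4th from the right.
  00101111001111001100
                  ^
That bit is 1.

Answer: 1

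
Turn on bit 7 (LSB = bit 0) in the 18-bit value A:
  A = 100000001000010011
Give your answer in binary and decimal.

Mask = 1 << 7 = 000000000010000000
Bit 7 of A is 0, so OR-ing with the mask flips it to 1.
  100000001000010011
| 000000000010000000
--------------------
  100000001010010011

Answer: 100000001010010011 (131731)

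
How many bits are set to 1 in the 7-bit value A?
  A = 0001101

0001101
1-bits at positions (from bit 0 = LSB): 0, 2, 3
Count = 3

Answer: 3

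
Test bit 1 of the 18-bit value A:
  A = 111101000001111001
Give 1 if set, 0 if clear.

Bit 1 is the 2nd from the right.
  111101000001111001
                  ^
That bit is 0.

Answer: 0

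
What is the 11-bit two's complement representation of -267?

1. Binary of +267:  00100001011
2. Invert bits:     11011110100
3. Add 1:           11011110101

Answer: 11011110101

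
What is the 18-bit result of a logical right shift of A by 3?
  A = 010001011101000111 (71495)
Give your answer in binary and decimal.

Logical shift right by 3: drop the bottom 3 bit(s), prepend 3 zero(s) on the left.
  010001011101000111  ->  keep [010001011101000], discard [111], prepend 000
= 000010001011101000

Answer: 000010001011101000 (8936)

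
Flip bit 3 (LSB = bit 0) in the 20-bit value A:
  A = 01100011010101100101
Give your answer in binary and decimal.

Mask = 1 << 3 = 00000000000000001000
Bit 3 of A is 0; XOR with the mask flips it to 1.
  01100011010101100101
^ 00000000000000001000
----------------------
  01100011010101101101

Answer: 01100011010101101101 (406893)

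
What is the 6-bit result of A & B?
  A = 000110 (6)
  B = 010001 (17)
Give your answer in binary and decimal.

Apply & to each column (1 only where both bits are 1):
  000110
& 010001
--------
  000000

Answer: 000000 (0)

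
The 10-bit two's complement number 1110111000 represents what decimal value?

MSB is 1, so the value is negative. Find the magnitude:
1. Invert bits:  0001000111
2. Add 1:        0001001000  = 72
3. Apply sign:   -72

Answer: -72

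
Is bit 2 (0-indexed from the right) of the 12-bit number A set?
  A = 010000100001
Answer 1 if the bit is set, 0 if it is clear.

Bit 2 is the 3rd from the right.
  010000100001
           ^
That bit is 0.

Answer: 0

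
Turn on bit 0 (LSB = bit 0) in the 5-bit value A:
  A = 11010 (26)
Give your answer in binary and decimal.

Mask = 1 << 0 = 00001
Bit 0 of A is 0, so OR-ing with the mask flips it to 1.
  11010
| 00001
-------
  11011

Answer: 11011 (27)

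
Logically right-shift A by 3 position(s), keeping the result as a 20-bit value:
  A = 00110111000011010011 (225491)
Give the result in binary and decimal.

Logical shift right by 3: drop the bottom 3 bit(s), prepend 3 zero(s) on the left.
  00110111000011010011  ->  keep [00110111000011010], discard [011], prepend 000
= 00000110111000011010

Answer: 00000110111000011010 (28186)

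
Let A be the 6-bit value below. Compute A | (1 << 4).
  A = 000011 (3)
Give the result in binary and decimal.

Mask = 1 << 4 = 010000
Bit 4 of A is 0, so OR-ing with the mask flips it to 1.
  000011
| 010000
--------
  010011

Answer: 010011 (19)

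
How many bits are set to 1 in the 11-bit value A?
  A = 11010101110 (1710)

11010101110
1-bits at positions (from bit 0 = LSB): 1, 2, 3, 5, 7, 9, 10
Count = 7

Answer: 7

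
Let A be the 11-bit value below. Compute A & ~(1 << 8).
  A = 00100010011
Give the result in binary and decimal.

Mask = ~(1 << 8) = 11011111111
Bit 8 of A is 1, so AND-ing with the mask clears it to 0.
  00100010011
& 11011111111
-------------
  00000010011

Answer: 00000010011 (19)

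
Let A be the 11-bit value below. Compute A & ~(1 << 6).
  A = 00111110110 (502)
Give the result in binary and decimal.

Mask = ~(1 << 6) = 11110111111
Bit 6 of A is 1, so AND-ing with the mask clears it to 0.
  00111110110
& 11110111111
-------------
  00110110110

Answer: 00110110110 (438)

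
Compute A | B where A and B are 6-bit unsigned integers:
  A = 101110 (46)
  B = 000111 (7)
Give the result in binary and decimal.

Apply | to each column (1 where either bit is 1):
  101110
| 000111
--------
  101111

Answer: 101111 (47)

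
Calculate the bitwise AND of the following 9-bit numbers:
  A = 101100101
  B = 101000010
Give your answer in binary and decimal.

Apply & to each column (1 only where both bits are 1):
  101100101
& 101000010
-----------
  101000000

Answer: 101000000 (320)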